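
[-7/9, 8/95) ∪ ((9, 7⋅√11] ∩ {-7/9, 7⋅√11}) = [-7/9, 8/95) ∪ {7⋅√11}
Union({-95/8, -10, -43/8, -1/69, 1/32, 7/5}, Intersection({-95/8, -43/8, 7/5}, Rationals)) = {-95/8, -10, -43/8, -1/69, 1/32, 7/5}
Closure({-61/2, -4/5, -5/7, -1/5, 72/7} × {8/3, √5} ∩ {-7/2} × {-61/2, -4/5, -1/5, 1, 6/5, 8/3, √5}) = ∅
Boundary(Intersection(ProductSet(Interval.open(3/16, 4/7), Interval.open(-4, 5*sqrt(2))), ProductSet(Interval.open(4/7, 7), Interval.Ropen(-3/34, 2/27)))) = EmptySet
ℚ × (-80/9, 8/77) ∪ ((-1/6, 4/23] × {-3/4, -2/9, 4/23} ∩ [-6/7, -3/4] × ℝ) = ℚ × (-80/9, 8/77)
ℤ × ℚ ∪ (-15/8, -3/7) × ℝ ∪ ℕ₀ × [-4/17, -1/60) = (ℤ × ℚ) ∪ ((-15/8, -3/7) × ℝ) ∪ (ℕ₀ × [-4/17, -1/60))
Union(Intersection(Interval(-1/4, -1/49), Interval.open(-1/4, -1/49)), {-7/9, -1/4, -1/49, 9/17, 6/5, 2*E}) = Union({-7/9, 9/17, 6/5, 2*E}, Interval(-1/4, -1/49))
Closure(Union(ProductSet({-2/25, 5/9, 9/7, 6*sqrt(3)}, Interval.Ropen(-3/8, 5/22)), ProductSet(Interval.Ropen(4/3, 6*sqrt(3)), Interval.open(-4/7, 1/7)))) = Union(ProductSet({4/3, 6*sqrt(3)}, Interval(-4/7, 1/7)), ProductSet({-2/25, 5/9, 9/7, 6*sqrt(3)}, Interval(-3/8, 5/22)), ProductSet(Interval(4/3, 6*sqrt(3)), {-4/7, 1/7}), ProductSet(Interval.Ropen(4/3, 6*sqrt(3)), Interval.open(-4/7, 1/7)))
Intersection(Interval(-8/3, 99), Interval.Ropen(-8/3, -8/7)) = Interval.Ropen(-8/3, -8/7)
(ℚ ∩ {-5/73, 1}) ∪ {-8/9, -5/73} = {-8/9, -5/73, 1}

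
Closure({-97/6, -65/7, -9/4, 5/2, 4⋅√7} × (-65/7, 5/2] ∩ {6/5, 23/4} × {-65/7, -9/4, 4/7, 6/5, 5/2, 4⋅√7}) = ∅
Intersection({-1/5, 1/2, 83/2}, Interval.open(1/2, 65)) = {83/2}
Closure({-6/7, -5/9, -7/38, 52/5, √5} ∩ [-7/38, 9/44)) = {-7/38}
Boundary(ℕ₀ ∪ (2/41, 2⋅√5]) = {2/41, 2⋅√5} ∪ (ℕ₀ \ (2/41, 2⋅√5))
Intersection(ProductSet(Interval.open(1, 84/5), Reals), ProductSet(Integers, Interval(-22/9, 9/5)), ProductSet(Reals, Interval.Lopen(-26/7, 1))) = ProductSet(Range(2, 17, 1), Interval(-22/9, 1))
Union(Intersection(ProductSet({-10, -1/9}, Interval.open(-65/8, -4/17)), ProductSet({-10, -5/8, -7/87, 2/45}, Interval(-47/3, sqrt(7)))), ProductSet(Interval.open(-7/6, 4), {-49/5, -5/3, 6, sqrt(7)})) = Union(ProductSet({-10}, Interval.open(-65/8, -4/17)), ProductSet(Interval.open(-7/6, 4), {-49/5, -5/3, 6, sqrt(7)}))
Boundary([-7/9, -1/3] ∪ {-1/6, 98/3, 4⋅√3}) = {-7/9, -1/3, -1/6, 98/3, 4⋅√3}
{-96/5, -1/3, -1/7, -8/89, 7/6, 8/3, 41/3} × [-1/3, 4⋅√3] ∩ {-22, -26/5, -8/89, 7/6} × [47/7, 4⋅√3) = {-8/89, 7/6} × [47/7, 4⋅√3)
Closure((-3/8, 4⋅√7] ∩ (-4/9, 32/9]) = [-3/8, 32/9]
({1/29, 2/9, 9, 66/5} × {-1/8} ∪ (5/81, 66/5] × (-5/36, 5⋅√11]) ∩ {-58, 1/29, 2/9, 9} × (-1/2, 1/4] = ({1/29, 2/9, 9} × {-1/8}) ∪ ({2/9, 9} × (-5/36, 1/4])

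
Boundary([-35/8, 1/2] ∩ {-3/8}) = {-3/8}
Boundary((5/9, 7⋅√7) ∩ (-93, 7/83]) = ∅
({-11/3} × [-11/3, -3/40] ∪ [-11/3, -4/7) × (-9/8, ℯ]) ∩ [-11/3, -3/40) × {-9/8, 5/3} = ({-11/3} × {-9/8}) ∪ ([-11/3, -4/7) × {5/3})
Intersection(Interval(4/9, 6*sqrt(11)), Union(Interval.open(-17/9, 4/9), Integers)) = Range(1, 20, 1)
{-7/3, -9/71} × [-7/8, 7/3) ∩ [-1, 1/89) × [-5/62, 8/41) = {-9/71} × [-5/62, 8/41)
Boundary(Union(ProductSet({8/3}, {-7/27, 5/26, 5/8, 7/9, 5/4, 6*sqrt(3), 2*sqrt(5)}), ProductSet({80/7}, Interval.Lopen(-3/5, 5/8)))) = Union(ProductSet({8/3}, {-7/27, 5/26, 5/8, 7/9, 5/4, 6*sqrt(3), 2*sqrt(5)}), ProductSet({80/7}, Interval(-3/5, 5/8)))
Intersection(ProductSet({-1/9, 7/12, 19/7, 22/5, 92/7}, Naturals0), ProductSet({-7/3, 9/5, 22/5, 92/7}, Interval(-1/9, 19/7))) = ProductSet({22/5, 92/7}, Range(0, 3, 1))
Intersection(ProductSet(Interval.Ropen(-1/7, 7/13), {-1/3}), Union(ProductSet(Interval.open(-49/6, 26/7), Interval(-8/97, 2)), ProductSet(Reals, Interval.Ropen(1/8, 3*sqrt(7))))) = EmptySet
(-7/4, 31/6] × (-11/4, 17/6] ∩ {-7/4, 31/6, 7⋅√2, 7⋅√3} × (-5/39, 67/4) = {31/6} × (-5/39, 17/6]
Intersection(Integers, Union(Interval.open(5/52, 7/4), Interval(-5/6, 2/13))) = Range(0, 2, 1)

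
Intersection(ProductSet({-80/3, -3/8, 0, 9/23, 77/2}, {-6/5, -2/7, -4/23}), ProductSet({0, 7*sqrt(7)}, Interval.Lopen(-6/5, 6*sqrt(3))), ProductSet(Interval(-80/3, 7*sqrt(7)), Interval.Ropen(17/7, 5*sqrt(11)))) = EmptySet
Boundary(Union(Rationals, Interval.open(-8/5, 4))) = Union(Interval(-oo, -8/5), Interval(4, oo))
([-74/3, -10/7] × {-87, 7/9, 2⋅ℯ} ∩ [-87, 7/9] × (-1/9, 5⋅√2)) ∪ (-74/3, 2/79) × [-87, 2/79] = ([-74/3, -10/7] × {7/9, 2⋅ℯ}) ∪ ((-74/3, 2/79) × [-87, 2/79])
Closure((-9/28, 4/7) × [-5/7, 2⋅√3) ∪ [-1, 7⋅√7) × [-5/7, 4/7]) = ([-9/28, 4/7] × {-5/7, 2⋅√3}) ∪ ([-1, 7⋅√7] × [-5/7, 4/7]) ∪ ((-9/28, 4/7) × [-5/7, 2⋅√3)) ∪ ({-9/28, 4/7} × ({-5/7} ∪ [4/7, 2⋅√3]))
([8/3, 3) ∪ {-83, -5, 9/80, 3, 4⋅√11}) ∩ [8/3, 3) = [8/3, 3)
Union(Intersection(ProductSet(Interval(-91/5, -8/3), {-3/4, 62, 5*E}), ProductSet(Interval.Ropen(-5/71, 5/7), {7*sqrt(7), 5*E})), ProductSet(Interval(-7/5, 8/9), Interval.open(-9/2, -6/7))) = ProductSet(Interval(-7/5, 8/9), Interval.open(-9/2, -6/7))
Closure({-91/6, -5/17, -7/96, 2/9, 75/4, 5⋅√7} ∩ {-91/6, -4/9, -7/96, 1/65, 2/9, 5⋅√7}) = {-91/6, -7/96, 2/9, 5⋅√7}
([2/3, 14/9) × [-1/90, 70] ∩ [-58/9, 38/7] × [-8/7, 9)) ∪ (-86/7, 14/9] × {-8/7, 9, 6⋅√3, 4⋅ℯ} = ([2/3, 14/9) × [-1/90, 9)) ∪ ((-86/7, 14/9] × {-8/7, 9, 6⋅√3, 4⋅ℯ})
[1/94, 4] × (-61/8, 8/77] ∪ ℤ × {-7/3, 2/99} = (ℤ × {-7/3, 2/99}) ∪ ([1/94, 4] × (-61/8, 8/77])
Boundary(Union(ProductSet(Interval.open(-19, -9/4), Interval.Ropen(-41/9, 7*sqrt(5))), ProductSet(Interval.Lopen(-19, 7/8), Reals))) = ProductSet({-19, 7/8}, Reals)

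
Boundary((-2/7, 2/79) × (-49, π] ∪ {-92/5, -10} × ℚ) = ({-92/5, -10} × ℝ) ∪ ({-2/7, 2/79} × [-49, π]) ∪ ([-2/7, 2/79] × {-49, π})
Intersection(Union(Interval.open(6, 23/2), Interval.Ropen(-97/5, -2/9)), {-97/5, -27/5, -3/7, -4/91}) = {-97/5, -27/5, -3/7}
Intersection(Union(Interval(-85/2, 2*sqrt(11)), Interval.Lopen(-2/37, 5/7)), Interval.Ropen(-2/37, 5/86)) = Interval.Ropen(-2/37, 5/86)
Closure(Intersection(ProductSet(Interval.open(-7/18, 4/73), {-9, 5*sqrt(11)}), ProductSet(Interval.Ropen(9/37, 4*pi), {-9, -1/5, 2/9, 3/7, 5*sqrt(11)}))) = EmptySet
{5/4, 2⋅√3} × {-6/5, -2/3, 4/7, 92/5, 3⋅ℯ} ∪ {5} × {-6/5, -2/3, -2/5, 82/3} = ({5} × {-6/5, -2/3, -2/5, 82/3}) ∪ ({5/4, 2⋅√3} × {-6/5, -2/3, 4/7, 92/5, 3⋅ℯ})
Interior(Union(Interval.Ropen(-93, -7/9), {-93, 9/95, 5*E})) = Interval.open(-93, -7/9)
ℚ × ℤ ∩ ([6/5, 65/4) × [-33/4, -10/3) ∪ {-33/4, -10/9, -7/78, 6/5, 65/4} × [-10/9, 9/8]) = ({-33/4, -10/9, -7/78, 6/5, 65/4} × {-1, 0, 1}) ∪ ((ℚ ∩ [6/5, 65/4)) × {-8, -7, …, -4})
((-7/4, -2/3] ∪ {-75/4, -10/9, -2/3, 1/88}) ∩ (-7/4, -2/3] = (-7/4, -2/3]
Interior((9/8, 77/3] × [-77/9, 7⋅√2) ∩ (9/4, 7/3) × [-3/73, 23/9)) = (9/4, 7/3) × (-3/73, 23/9)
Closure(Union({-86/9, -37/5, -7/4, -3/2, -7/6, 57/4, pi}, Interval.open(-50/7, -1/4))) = Union({-86/9, -37/5, 57/4, pi}, Interval(-50/7, -1/4))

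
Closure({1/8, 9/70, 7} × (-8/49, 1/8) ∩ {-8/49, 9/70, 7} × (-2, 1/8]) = {9/70, 7} × [-8/49, 1/8]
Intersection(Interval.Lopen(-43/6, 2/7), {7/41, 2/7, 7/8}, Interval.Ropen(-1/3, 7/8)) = {7/41, 2/7}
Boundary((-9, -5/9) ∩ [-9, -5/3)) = {-9, -5/3}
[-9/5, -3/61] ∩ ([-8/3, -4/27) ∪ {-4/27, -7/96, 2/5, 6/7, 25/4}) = [-9/5, -4/27] ∪ {-7/96}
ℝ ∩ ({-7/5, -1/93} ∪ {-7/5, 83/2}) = {-7/5, -1/93, 83/2}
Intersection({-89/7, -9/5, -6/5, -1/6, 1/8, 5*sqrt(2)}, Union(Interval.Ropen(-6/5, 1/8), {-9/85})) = {-6/5, -1/6}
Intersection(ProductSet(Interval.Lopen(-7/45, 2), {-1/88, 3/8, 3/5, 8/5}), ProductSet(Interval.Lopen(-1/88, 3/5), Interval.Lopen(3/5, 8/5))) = ProductSet(Interval.Lopen(-1/88, 3/5), {8/5})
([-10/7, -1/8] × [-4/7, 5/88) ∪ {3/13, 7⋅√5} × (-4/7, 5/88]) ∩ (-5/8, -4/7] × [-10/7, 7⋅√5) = (-5/8, -4/7] × [-4/7, 5/88)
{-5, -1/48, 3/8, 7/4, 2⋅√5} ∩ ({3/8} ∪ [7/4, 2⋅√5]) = {3/8, 7/4, 2⋅√5}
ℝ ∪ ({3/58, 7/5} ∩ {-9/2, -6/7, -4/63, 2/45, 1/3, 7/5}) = ℝ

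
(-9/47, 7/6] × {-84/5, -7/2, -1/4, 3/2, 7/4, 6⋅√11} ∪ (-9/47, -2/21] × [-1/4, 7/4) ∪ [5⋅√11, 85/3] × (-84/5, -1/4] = ((-9/47, -2/21] × [-1/4, 7/4)) ∪ ([5⋅√11, 85/3] × (-84/5, -1/4]) ∪ ((-9/47, 7/6] × {-84/5, -7/2, -1/4, 3/2, 7/4, 6⋅√11})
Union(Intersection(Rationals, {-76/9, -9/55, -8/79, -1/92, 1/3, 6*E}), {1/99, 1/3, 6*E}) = {-76/9, -9/55, -8/79, -1/92, 1/99, 1/3, 6*E}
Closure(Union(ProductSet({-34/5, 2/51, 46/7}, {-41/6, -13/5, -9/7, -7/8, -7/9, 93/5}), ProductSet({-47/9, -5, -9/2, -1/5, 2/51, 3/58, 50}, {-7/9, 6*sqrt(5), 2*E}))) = Union(ProductSet({-34/5, 2/51, 46/7}, {-41/6, -13/5, -9/7, -7/8, -7/9, 93/5}), ProductSet({-47/9, -5, -9/2, -1/5, 2/51, 3/58, 50}, {-7/9, 6*sqrt(5), 2*E}))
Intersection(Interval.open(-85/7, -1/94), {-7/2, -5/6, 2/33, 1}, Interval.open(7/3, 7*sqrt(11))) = EmptySet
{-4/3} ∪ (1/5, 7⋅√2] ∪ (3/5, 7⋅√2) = {-4/3} ∪ (1/5, 7⋅√2]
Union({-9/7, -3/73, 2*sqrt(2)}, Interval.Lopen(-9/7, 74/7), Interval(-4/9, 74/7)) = Interval(-9/7, 74/7)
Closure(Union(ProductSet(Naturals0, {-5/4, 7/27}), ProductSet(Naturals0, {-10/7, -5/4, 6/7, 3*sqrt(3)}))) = ProductSet(Naturals0, {-10/7, -5/4, 7/27, 6/7, 3*sqrt(3)})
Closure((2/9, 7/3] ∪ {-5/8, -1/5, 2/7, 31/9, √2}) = {-5/8, -1/5, 31/9} ∪ [2/9, 7/3]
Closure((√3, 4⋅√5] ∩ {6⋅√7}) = ∅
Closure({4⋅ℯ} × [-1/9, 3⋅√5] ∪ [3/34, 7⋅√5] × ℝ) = [3/34, 7⋅√5] × ℝ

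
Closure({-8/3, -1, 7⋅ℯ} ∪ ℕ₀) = {-8/3, -1, 7⋅ℯ} ∪ ℕ₀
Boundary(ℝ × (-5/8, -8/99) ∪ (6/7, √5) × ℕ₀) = (ℝ × {-5/8, -8/99}) ∪ ([6/7, √5] × (ℕ₀ \ (-5/8, -8/99)))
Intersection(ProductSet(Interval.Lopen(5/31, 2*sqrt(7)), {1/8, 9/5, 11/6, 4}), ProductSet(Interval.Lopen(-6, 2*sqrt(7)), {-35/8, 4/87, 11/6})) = ProductSet(Interval.Lopen(5/31, 2*sqrt(7)), {11/6})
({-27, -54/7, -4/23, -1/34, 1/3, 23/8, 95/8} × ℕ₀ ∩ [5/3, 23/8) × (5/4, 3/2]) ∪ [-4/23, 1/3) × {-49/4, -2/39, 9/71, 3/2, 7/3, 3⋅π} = [-4/23, 1/3) × {-49/4, -2/39, 9/71, 3/2, 7/3, 3⋅π}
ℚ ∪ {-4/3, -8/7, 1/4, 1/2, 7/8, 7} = ℚ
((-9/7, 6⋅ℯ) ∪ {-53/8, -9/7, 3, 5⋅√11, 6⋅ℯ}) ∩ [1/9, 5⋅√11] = [1/9, 6⋅ℯ] ∪ {5⋅√11}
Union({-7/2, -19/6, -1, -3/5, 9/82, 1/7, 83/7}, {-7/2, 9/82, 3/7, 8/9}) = {-7/2, -19/6, -1, -3/5, 9/82, 1/7, 3/7, 8/9, 83/7}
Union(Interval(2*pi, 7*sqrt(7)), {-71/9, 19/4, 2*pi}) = Union({-71/9, 19/4}, Interval(2*pi, 7*sqrt(7)))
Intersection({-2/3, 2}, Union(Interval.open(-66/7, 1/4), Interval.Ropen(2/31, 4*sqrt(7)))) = {-2/3, 2}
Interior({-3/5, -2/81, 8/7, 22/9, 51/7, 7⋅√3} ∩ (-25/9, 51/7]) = ∅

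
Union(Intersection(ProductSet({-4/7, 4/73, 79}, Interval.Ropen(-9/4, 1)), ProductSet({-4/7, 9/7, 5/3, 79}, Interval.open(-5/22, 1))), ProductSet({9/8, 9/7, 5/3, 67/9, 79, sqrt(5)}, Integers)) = Union(ProductSet({-4/7, 79}, Interval.open(-5/22, 1)), ProductSet({9/8, 9/7, 5/3, 67/9, 79, sqrt(5)}, Integers))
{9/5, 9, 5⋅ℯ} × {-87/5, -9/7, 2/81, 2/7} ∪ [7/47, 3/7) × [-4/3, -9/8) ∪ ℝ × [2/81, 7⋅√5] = ([7/47, 3/7) × [-4/3, -9/8)) ∪ (ℝ × [2/81, 7⋅√5]) ∪ ({9/5, 9, 5⋅ℯ} × {-87/5, -9/7, 2/81, 2/7})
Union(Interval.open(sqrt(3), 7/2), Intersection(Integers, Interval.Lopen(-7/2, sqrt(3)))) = Union(Interval.open(sqrt(3), 7/2), Range(-3, 2, 1))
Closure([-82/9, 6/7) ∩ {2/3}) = {2/3}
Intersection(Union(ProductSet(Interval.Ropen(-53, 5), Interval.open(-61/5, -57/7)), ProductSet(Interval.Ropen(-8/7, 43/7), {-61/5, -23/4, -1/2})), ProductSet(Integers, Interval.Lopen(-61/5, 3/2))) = Union(ProductSet(Range(-53, 5, 1), Interval.open(-61/5, -57/7)), ProductSet(Range(-1, 7, 1), {-23/4, -1/2}))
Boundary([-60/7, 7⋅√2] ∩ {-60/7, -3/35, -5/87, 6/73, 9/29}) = {-60/7, -3/35, -5/87, 6/73, 9/29}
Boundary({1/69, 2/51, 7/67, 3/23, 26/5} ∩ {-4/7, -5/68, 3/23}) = {3/23}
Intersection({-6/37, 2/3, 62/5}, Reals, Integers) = EmptySet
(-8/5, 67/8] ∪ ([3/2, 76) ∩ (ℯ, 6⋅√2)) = (-8/5, 6⋅√2)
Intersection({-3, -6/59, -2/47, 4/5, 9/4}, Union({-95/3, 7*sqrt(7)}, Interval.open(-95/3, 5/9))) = {-3, -6/59, -2/47}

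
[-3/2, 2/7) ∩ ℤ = {-1, 0}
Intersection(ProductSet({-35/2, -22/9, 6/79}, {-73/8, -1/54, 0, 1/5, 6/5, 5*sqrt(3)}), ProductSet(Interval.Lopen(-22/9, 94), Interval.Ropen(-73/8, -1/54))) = ProductSet({6/79}, {-73/8})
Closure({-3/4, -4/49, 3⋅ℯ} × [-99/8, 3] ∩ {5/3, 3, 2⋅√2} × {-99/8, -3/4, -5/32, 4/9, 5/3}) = ∅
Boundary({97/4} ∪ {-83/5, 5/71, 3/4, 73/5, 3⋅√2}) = {-83/5, 5/71, 3/4, 73/5, 97/4, 3⋅√2}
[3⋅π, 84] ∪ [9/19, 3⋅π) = [9/19, 84]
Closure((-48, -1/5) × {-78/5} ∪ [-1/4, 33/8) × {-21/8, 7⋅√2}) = ([-48, -1/5] × {-78/5}) ∪ ([-1/4, 33/8] × {-21/8, 7⋅√2})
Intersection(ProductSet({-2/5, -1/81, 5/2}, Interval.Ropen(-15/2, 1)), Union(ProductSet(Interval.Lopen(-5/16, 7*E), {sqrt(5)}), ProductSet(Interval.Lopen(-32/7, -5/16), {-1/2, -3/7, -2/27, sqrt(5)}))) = ProductSet({-2/5}, {-1/2, -3/7, -2/27})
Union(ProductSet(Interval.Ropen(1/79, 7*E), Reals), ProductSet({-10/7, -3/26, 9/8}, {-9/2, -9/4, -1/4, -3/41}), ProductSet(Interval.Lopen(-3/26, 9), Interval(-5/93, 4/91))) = Union(ProductSet({-10/7, -3/26, 9/8}, {-9/2, -9/4, -1/4, -3/41}), ProductSet(Interval.Lopen(-3/26, 9), Interval(-5/93, 4/91)), ProductSet(Interval.Ropen(1/79, 7*E), Reals))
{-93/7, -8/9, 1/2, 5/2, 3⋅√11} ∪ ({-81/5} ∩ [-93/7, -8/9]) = {-93/7, -8/9, 1/2, 5/2, 3⋅√11}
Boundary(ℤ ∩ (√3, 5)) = {2, 3, 4}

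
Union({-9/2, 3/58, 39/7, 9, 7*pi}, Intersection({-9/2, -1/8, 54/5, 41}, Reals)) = {-9/2, -1/8, 3/58, 39/7, 9, 54/5, 41, 7*pi}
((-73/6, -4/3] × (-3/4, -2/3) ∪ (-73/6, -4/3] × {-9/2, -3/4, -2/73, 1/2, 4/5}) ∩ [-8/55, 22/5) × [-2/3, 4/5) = ∅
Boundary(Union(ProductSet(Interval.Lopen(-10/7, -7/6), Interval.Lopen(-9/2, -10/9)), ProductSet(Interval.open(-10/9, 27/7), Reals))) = Union(ProductSet({-10/7, -7/6}, Interval(-9/2, -10/9)), ProductSet({-10/9, 27/7}, Reals), ProductSet(Interval(-10/7, -7/6), {-9/2, -10/9}))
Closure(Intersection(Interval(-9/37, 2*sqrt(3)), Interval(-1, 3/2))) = Interval(-9/37, 3/2)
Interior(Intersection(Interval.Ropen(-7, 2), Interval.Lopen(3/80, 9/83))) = Interval.open(3/80, 9/83)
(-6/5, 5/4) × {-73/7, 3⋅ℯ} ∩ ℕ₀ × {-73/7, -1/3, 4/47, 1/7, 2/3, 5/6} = {0, 1} × {-73/7}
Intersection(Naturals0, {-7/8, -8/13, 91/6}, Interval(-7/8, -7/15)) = EmptySet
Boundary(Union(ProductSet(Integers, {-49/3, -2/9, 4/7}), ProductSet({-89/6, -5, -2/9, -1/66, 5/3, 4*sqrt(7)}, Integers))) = Union(ProductSet({-89/6, -5, -2/9, -1/66, 5/3, 4*sqrt(7)}, Integers), ProductSet(Integers, {-49/3, -2/9, 4/7}))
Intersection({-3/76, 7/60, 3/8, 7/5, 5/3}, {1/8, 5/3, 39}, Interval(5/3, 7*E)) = {5/3}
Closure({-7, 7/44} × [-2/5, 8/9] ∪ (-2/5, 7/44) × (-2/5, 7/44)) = ({-7, 7/44} × [-2/5, 8/9]) ∪ ({-2/5, 7/44} × [-2/5, 7/44]) ∪ ([-2/5, 7/44] × {-2/5, 7/44}) ∪ ((-2/5, 7/44) × (-2/5, 7/44))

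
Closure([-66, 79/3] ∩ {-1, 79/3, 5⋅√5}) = {-1, 79/3, 5⋅√5}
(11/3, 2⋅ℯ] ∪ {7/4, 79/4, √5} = {7/4, 79/4, √5} ∪ (11/3, 2⋅ℯ]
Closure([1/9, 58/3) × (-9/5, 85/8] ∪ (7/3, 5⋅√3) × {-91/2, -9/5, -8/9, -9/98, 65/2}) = ({1/9, 58/3} × [-9/5, 85/8]) ∪ ([1/9, 58/3] × {-9/5, 85/8}) ∪ ([1/9, 58/3) × (-9/5, 85/8]) ∪ ([7/3, 5⋅√3] × {-91/2, -9/5, 65/2}) ∪ ((7/3, 5⋅√3) × {-91/2, -9/5, -8/9, -9/98, 65/2})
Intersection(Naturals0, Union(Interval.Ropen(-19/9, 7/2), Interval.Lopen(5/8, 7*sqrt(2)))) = Range(0, 10, 1)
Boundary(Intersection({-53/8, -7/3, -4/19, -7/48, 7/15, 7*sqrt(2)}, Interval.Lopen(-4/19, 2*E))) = {-7/48, 7/15}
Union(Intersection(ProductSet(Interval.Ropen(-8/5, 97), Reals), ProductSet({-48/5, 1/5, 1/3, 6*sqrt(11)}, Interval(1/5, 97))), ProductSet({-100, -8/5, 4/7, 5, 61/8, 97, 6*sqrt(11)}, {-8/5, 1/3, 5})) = Union(ProductSet({1/5, 1/3, 6*sqrt(11)}, Interval(1/5, 97)), ProductSet({-100, -8/5, 4/7, 5, 61/8, 97, 6*sqrt(11)}, {-8/5, 1/3, 5}))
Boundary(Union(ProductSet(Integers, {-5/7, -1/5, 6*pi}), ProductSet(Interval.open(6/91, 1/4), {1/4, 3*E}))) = Union(ProductSet(Integers, {-5/7, -1/5, 6*pi}), ProductSet(Interval(6/91, 1/4), {1/4, 3*E}))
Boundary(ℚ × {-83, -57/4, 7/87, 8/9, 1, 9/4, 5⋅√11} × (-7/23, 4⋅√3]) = ℝ × {-83, -57/4, 7/87, 8/9, 1, 9/4, 5⋅√11} × [-7/23, 4⋅√3]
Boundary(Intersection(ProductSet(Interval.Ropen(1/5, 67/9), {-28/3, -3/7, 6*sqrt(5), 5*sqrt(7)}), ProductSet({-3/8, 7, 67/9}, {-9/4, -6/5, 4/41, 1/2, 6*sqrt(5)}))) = ProductSet({7}, {6*sqrt(5)})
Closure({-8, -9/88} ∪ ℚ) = ℝ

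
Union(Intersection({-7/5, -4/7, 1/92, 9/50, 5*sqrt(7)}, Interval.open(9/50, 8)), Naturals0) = Naturals0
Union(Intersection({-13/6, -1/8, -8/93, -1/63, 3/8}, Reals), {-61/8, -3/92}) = {-61/8, -13/6, -1/8, -8/93, -3/92, -1/63, 3/8}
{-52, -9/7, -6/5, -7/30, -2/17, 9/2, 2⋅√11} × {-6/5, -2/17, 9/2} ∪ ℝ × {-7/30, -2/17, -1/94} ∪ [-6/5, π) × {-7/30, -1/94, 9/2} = (ℝ × {-7/30, -2/17, -1/94}) ∪ ([-6/5, π) × {-7/30, -1/94, 9/2}) ∪ ({-52, -9/7, -6/5, -7/30, -2/17, 9/2, 2⋅√11} × {-6/5, -2/17, 9/2})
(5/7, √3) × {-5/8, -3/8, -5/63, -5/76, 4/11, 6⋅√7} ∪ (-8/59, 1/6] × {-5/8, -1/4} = ((-8/59, 1/6] × {-5/8, -1/4}) ∪ ((5/7, √3) × {-5/8, -3/8, -5/63, -5/76, 4/11, 6⋅√7})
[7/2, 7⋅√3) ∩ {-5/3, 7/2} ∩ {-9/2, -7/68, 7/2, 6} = {7/2}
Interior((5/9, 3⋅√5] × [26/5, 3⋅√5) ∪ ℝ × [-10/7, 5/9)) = ((-∞, ∞) × (-10/7, 5/9)) ∪ ((5/9, 3⋅√5) × (26/5, 3⋅√5))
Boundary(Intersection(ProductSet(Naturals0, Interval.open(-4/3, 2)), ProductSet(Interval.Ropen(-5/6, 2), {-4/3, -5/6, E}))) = ProductSet(Range(0, 2, 1), {-5/6})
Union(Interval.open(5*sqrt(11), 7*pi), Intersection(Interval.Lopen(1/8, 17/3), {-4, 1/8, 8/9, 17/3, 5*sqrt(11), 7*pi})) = Union({8/9, 17/3}, Interval.open(5*sqrt(11), 7*pi))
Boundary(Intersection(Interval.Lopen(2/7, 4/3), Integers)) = Range(1, 2, 1)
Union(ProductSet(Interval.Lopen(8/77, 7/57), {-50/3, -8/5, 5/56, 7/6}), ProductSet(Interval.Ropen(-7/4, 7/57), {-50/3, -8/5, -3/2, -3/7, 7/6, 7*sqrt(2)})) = Union(ProductSet(Interval.Ropen(-7/4, 7/57), {-50/3, -8/5, -3/2, -3/7, 7/6, 7*sqrt(2)}), ProductSet(Interval.Lopen(8/77, 7/57), {-50/3, -8/5, 5/56, 7/6}))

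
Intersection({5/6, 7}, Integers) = {7}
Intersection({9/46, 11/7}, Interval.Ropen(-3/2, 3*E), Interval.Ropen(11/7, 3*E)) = {11/7}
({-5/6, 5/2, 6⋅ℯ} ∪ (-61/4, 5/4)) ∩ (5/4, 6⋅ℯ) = {5/2}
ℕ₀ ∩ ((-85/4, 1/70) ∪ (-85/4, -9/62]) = {0}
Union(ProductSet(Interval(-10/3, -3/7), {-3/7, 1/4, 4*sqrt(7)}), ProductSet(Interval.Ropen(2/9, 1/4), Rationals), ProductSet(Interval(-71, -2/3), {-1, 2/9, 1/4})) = Union(ProductSet(Interval(-71, -2/3), {-1, 2/9, 1/4}), ProductSet(Interval(-10/3, -3/7), {-3/7, 1/4, 4*sqrt(7)}), ProductSet(Interval.Ropen(2/9, 1/4), Rationals))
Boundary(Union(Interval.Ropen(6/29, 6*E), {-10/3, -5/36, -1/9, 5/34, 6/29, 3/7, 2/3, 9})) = {-10/3, -5/36, -1/9, 5/34, 6/29, 6*E}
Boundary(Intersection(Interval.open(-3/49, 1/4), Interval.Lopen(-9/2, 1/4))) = {-3/49, 1/4}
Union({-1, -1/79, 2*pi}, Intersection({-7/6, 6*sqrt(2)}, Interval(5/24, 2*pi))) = {-1, -1/79, 2*pi}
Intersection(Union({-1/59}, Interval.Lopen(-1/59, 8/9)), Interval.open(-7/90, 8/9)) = Interval.Ropen(-1/59, 8/9)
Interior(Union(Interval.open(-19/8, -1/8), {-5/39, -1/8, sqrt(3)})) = Interval.open(-19/8, -1/8)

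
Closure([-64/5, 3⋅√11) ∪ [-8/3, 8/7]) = [-64/5, 3⋅√11]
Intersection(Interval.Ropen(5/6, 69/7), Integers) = Range(1, 10, 1)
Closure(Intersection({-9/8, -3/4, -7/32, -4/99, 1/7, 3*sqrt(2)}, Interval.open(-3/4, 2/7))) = {-7/32, -4/99, 1/7}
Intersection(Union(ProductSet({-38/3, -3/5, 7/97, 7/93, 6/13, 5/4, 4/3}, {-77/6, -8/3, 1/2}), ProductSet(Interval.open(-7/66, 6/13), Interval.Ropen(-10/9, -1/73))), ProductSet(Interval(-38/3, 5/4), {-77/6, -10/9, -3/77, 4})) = Union(ProductSet({-38/3, -3/5, 7/97, 7/93, 6/13, 5/4}, {-77/6}), ProductSet(Interval.open(-7/66, 6/13), {-10/9, -3/77}))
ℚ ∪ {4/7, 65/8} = ℚ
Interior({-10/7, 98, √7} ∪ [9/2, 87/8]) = (9/2, 87/8)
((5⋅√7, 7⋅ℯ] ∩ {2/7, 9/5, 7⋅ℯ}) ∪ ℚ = ℚ ∪ {7⋅ℯ}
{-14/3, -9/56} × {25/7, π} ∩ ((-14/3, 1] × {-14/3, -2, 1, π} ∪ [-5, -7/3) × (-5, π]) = {-14/3, -9/56} × {π}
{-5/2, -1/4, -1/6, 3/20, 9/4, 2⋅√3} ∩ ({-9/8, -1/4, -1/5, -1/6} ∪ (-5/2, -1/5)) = {-1/4, -1/6}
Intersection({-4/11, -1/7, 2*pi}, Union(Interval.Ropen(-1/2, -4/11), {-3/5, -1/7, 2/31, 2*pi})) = {-1/7, 2*pi}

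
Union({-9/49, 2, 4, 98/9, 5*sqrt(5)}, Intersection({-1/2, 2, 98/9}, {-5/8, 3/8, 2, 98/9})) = {-9/49, 2, 4, 98/9, 5*sqrt(5)}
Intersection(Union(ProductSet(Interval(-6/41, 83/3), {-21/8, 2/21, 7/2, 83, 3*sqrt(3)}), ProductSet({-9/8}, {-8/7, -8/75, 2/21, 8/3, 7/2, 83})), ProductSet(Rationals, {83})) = ProductSet(Union({-9/8}, Intersection(Interval(-6/41, 83/3), Rationals)), {83})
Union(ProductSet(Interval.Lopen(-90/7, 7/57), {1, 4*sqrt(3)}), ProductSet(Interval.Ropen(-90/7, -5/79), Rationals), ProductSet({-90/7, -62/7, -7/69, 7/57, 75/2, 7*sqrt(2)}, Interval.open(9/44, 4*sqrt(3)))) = Union(ProductSet({-90/7, -62/7, -7/69, 7/57, 75/2, 7*sqrt(2)}, Interval.open(9/44, 4*sqrt(3))), ProductSet(Interval.Ropen(-90/7, -5/79), Rationals), ProductSet(Interval.Lopen(-90/7, 7/57), {1, 4*sqrt(3)}))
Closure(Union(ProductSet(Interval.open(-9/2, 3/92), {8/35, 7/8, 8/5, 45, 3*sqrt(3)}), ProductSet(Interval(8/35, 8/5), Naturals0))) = Union(ProductSet(Interval(-9/2, 3/92), {8/35, 7/8, 8/5, 45, 3*sqrt(3)}), ProductSet(Interval(8/35, 8/5), Naturals0))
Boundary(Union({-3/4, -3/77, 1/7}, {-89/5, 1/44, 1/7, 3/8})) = {-89/5, -3/4, -3/77, 1/44, 1/7, 3/8}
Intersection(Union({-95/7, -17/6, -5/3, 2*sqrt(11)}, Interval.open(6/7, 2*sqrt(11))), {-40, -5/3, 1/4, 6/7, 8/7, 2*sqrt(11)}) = {-5/3, 8/7, 2*sqrt(11)}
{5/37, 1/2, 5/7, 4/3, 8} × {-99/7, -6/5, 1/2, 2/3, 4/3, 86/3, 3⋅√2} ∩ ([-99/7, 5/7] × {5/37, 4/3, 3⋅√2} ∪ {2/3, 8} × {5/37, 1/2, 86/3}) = ({8} × {1/2, 86/3}) ∪ ({5/37, 1/2, 5/7} × {4/3, 3⋅√2})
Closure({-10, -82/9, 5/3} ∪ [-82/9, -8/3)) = {-10, 5/3} ∪ [-82/9, -8/3]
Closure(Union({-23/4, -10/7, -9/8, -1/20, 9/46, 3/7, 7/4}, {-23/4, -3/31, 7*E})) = {-23/4, -10/7, -9/8, -3/31, -1/20, 9/46, 3/7, 7/4, 7*E}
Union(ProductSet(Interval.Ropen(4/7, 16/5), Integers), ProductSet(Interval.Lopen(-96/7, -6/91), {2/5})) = Union(ProductSet(Interval.Lopen(-96/7, -6/91), {2/5}), ProductSet(Interval.Ropen(4/7, 16/5), Integers))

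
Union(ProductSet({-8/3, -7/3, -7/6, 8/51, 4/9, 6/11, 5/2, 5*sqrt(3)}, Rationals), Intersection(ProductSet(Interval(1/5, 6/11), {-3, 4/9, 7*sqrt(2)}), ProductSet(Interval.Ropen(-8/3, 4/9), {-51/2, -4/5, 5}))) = ProductSet({-8/3, -7/3, -7/6, 8/51, 4/9, 6/11, 5/2, 5*sqrt(3)}, Rationals)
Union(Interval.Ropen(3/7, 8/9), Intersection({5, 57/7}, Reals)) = Union({5, 57/7}, Interval.Ropen(3/7, 8/9))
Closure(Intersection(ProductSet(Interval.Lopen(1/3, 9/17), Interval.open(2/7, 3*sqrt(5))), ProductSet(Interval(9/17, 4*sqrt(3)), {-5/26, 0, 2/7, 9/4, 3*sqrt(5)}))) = ProductSet({9/17}, {9/4})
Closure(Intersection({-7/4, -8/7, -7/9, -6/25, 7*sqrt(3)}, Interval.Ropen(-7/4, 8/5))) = {-7/4, -8/7, -7/9, -6/25}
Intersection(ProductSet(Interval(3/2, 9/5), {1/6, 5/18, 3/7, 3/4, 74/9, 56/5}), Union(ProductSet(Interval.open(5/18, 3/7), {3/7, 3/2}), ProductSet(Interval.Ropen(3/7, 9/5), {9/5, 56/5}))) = ProductSet(Interval.Ropen(3/2, 9/5), {56/5})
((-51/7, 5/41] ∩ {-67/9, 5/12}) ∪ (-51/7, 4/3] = (-51/7, 4/3]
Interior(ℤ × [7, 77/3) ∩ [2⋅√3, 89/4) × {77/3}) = ∅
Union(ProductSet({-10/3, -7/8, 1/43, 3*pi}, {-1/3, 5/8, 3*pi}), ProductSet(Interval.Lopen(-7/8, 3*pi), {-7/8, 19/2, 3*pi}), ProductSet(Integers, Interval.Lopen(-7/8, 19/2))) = Union(ProductSet({-10/3, -7/8, 1/43, 3*pi}, {-1/3, 5/8, 3*pi}), ProductSet(Integers, Interval.Lopen(-7/8, 19/2)), ProductSet(Interval.Lopen(-7/8, 3*pi), {-7/8, 19/2, 3*pi}))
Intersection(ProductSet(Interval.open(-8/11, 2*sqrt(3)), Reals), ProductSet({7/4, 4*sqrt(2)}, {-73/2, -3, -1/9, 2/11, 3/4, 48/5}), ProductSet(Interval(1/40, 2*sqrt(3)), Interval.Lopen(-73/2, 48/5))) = ProductSet({7/4}, {-3, -1/9, 2/11, 3/4, 48/5})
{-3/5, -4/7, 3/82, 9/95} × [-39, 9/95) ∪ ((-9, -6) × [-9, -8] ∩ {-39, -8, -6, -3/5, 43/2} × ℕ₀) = {-3/5, -4/7, 3/82, 9/95} × [-39, 9/95)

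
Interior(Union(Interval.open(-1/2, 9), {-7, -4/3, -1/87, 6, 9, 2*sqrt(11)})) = Interval.open(-1/2, 9)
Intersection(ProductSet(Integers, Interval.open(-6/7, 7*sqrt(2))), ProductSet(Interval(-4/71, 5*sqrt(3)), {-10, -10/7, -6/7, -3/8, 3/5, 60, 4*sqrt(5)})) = ProductSet(Range(0, 9, 1), {-3/8, 3/5, 4*sqrt(5)})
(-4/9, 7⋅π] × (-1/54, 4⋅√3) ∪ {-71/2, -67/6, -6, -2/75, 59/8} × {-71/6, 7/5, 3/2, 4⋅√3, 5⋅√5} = ((-4/9, 7⋅π] × (-1/54, 4⋅√3)) ∪ ({-71/2, -67/6, -6, -2/75, 59/8} × {-71/6, 7/5, 3/2, 4⋅√3, 5⋅√5})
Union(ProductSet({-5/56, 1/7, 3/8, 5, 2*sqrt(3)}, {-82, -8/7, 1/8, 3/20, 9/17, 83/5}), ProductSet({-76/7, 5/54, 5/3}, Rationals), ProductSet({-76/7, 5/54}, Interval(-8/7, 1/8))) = Union(ProductSet({-76/7, 5/54}, Interval(-8/7, 1/8)), ProductSet({-76/7, 5/54, 5/3}, Rationals), ProductSet({-5/56, 1/7, 3/8, 5, 2*sqrt(3)}, {-82, -8/7, 1/8, 3/20, 9/17, 83/5}))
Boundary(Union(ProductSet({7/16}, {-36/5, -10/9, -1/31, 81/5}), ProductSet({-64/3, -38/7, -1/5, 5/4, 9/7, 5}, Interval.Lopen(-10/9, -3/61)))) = Union(ProductSet({7/16}, {-36/5, -10/9, -1/31, 81/5}), ProductSet({-64/3, -38/7, -1/5, 5/4, 9/7, 5}, Interval(-10/9, -3/61)))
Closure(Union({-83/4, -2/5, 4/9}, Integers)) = Union({-83/4, -2/5, 4/9}, Integers)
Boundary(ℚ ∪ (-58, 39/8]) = (-∞, -58] ∪ [39/8, ∞)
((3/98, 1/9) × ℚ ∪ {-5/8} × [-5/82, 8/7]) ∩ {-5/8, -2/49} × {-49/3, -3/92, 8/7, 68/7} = {-5/8} × {-3/92, 8/7}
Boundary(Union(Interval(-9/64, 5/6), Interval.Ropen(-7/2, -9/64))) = {-7/2, 5/6}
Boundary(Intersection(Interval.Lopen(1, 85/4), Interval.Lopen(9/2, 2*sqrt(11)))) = {9/2, 2*sqrt(11)}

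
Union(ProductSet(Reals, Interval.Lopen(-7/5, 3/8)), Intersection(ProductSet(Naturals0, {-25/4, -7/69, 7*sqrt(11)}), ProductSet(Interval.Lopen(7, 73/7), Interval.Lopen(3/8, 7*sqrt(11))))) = Union(ProductSet(Range(8, 11, 1), {7*sqrt(11)}), ProductSet(Reals, Interval.Lopen(-7/5, 3/8)))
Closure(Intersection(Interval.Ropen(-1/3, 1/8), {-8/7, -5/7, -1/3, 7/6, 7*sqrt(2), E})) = {-1/3}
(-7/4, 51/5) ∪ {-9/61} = (-7/4, 51/5)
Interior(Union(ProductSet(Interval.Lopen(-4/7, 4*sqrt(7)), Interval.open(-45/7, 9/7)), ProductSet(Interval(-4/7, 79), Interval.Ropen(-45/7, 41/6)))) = ProductSet(Interval.open(-4/7, 79), Interval.open(-45/7, 41/6))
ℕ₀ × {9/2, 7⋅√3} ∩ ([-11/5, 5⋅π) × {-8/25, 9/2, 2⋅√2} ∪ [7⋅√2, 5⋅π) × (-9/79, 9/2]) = ({0, 1, …, 15} ∪ {10, 11, …, 15}) × {9/2}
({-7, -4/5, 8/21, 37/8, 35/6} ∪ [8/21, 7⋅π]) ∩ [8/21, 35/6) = [8/21, 35/6)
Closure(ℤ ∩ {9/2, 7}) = {7}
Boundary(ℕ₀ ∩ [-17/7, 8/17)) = {0}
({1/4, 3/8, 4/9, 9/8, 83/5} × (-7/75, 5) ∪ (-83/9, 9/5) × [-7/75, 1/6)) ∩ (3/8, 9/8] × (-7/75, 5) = ({4/9, 9/8} × (-7/75, 5)) ∪ ((3/8, 9/8] × (-7/75, 1/6))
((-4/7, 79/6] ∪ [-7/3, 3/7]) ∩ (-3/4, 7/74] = (-3/4, 7/74]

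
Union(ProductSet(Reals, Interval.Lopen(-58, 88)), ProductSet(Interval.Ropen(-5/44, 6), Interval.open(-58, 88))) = ProductSet(Reals, Interval.Lopen(-58, 88))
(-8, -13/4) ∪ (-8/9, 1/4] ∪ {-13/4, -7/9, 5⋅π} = (-8, -13/4] ∪ (-8/9, 1/4] ∪ {5⋅π}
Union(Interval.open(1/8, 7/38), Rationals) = Union(Interval(1/8, 7/38), Rationals)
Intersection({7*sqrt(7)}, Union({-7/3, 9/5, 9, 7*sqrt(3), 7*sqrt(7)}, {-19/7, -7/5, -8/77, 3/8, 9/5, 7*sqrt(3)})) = {7*sqrt(7)}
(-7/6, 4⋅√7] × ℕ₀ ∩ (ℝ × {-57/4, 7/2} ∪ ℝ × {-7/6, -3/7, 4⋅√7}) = ∅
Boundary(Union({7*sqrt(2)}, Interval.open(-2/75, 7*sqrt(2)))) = {-2/75, 7*sqrt(2)}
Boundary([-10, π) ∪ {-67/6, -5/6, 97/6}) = {-67/6, -10, 97/6, π}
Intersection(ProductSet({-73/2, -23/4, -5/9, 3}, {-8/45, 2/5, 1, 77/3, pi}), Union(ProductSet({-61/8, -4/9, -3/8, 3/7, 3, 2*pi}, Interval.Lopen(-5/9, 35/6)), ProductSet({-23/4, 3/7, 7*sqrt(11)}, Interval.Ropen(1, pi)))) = Union(ProductSet({-23/4}, {1}), ProductSet({3}, {-8/45, 2/5, 1, pi}))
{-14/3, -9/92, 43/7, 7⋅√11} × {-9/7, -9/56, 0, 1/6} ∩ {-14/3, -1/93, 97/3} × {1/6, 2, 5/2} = {-14/3} × {1/6}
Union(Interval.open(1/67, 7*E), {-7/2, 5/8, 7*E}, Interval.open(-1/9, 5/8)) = Union({-7/2}, Interval.Lopen(-1/9, 7*E))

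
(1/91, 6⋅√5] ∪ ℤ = ℤ ∪ (1/91, 6⋅√5]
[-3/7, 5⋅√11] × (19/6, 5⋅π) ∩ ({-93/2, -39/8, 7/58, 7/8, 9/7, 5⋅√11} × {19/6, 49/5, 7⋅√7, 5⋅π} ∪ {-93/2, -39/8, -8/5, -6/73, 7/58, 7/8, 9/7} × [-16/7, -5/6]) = {7/58, 7/8, 9/7, 5⋅√11} × {49/5}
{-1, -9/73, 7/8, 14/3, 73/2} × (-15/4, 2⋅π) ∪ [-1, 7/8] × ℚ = ([-1, 7/8] × ℚ) ∪ ({-1, -9/73, 7/8, 14/3, 73/2} × (-15/4, 2⋅π))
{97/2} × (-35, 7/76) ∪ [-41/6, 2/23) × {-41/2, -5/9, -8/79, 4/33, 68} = ({97/2} × (-35, 7/76)) ∪ ([-41/6, 2/23) × {-41/2, -5/9, -8/79, 4/33, 68})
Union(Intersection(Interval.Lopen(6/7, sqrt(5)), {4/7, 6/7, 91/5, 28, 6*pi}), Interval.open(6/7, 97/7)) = Interval.open(6/7, 97/7)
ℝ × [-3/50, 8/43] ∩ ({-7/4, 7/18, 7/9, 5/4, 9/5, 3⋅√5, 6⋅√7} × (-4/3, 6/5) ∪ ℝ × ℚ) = (ℝ × (ℚ ∩ [-3/50, 8/43])) ∪ ({-7/4, 7/18, 7/9, 5/4, 9/5, 3⋅√5, 6⋅√7} × [-3/50, 8/43])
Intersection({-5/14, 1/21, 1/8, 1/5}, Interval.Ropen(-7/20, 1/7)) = {1/21, 1/8}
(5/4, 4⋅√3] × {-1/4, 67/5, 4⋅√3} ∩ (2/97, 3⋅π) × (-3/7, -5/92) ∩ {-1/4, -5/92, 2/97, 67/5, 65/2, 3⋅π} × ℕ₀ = ∅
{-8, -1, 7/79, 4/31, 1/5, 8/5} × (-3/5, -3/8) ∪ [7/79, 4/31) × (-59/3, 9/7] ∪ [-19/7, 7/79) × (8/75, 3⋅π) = ([7/79, 4/31) × (-59/3, 9/7]) ∪ ({-8, -1, 7/79, 4/31, 1/5, 8/5} × (-3/5, -3/8)) ∪ ([-19/7, 7/79) × (8/75, 3⋅π))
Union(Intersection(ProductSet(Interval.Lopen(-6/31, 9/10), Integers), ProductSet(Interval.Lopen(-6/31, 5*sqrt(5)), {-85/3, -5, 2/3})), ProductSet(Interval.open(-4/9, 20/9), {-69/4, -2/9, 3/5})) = Union(ProductSet(Interval.open(-4/9, 20/9), {-69/4, -2/9, 3/5}), ProductSet(Interval.Lopen(-6/31, 9/10), {-5}))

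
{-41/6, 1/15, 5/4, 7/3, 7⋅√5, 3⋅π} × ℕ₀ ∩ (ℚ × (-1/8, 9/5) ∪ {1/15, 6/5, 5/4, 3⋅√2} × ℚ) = ({1/15, 5/4} × ℕ₀) ∪ ({-41/6, 1/15, 5/4, 7/3} × {0, 1})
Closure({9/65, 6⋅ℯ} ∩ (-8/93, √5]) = {9/65}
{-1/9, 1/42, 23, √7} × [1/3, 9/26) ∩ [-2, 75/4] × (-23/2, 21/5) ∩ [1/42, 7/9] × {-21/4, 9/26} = ∅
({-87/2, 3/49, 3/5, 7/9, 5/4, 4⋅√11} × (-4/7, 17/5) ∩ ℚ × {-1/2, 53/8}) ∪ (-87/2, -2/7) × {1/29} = ((-87/2, -2/7) × {1/29}) ∪ ({-87/2, 3/49, 3/5, 7/9, 5/4} × {-1/2})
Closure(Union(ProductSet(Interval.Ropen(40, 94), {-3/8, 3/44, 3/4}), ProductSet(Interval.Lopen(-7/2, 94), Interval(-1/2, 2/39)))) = Union(ProductSet(Interval(-7/2, 94), Interval(-1/2, 2/39)), ProductSet(Interval(40, 94), {-3/8, 3/44, 3/4}))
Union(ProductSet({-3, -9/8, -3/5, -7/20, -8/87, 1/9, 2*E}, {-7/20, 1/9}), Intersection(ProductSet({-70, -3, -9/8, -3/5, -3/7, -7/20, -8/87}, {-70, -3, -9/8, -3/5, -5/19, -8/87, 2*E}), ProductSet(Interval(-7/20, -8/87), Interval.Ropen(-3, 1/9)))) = Union(ProductSet({-7/20, -8/87}, {-3, -9/8, -3/5, -5/19, -8/87}), ProductSet({-3, -9/8, -3/5, -7/20, -8/87, 1/9, 2*E}, {-7/20, 1/9}))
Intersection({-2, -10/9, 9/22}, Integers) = {-2}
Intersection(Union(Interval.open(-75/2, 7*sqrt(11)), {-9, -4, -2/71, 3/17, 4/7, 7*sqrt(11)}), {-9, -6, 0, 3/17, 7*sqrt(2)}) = {-9, -6, 0, 3/17, 7*sqrt(2)}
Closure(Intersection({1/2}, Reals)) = {1/2}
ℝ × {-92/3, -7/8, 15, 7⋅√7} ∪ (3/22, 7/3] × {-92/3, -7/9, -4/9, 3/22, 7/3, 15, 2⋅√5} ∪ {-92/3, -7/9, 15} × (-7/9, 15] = ({-92/3, -7/9, 15} × (-7/9, 15]) ∪ (ℝ × {-92/3, -7/8, 15, 7⋅√7}) ∪ ((3/22, 7/3] × {-92/3, -7/9, -4/9, 3/22, 7/3, 15, 2⋅√5})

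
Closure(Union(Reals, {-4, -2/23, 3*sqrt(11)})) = Reals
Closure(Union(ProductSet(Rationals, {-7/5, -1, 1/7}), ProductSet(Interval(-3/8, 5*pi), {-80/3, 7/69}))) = Union(ProductSet(Interval(-3/8, 5*pi), {-80/3, 7/69}), ProductSet(Reals, {-7/5, -1, 1/7}))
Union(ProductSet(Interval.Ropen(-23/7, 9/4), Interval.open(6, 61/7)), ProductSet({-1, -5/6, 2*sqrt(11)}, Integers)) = Union(ProductSet({-1, -5/6, 2*sqrt(11)}, Integers), ProductSet(Interval.Ropen(-23/7, 9/4), Interval.open(6, 61/7)))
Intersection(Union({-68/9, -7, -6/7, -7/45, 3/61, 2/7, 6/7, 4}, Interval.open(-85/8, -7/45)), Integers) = Union({4}, Range(-10, 0, 1))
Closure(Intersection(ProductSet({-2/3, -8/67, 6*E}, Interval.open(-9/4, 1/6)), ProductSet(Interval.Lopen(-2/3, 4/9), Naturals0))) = ProductSet({-8/67}, Range(0, 1, 1))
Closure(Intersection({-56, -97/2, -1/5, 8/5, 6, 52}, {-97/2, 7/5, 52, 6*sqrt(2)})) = {-97/2, 52}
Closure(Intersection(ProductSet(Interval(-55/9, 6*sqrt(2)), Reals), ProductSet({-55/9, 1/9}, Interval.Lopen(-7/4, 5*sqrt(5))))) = ProductSet({-55/9, 1/9}, Interval(-7/4, 5*sqrt(5)))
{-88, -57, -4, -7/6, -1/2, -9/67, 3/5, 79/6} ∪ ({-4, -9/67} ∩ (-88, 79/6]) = {-88, -57, -4, -7/6, -1/2, -9/67, 3/5, 79/6}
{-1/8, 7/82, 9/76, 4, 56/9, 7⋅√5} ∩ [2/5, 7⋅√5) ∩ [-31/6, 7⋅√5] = {4, 56/9}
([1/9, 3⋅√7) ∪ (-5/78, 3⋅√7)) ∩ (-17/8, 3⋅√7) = (-5/78, 3⋅√7)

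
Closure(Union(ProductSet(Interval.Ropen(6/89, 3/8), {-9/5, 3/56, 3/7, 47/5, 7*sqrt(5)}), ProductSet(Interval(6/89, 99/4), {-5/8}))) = Union(ProductSet(Interval(6/89, 3/8), {-9/5, 3/56, 3/7, 47/5, 7*sqrt(5)}), ProductSet(Interval(6/89, 99/4), {-5/8}))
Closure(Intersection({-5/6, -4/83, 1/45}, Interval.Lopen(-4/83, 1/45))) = {1/45}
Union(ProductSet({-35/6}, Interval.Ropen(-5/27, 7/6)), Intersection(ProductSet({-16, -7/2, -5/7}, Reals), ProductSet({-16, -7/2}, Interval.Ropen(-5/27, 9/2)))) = Union(ProductSet({-35/6}, Interval.Ropen(-5/27, 7/6)), ProductSet({-16, -7/2}, Interval.Ropen(-5/27, 9/2)))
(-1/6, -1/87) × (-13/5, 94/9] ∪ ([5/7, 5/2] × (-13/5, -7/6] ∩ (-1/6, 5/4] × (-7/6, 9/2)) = (-1/6, -1/87) × (-13/5, 94/9]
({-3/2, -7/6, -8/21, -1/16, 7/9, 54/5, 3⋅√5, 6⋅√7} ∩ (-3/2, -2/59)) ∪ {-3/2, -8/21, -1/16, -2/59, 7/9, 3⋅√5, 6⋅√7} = {-3/2, -7/6, -8/21, -1/16, -2/59, 7/9, 3⋅√5, 6⋅√7}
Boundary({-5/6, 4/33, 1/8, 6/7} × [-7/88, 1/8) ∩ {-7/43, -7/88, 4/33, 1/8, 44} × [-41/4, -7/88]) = {4/33, 1/8} × {-7/88}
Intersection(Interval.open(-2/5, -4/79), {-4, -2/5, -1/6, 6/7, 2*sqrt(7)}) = {-1/6}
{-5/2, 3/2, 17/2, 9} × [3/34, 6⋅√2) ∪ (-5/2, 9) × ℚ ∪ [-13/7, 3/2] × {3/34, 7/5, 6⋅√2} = ((-5/2, 9) × ℚ) ∪ ([-13/7, 3/2] × {3/34, 7/5, 6⋅√2}) ∪ ({-5/2, 3/2, 17/2, 9} × [3/34, 6⋅√2))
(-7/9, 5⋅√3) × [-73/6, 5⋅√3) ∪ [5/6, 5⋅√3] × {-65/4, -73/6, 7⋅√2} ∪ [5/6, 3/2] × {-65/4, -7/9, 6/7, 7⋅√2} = ([5/6, 3/2] × {-65/4, -7/9, 6/7, 7⋅√2}) ∪ ([5/6, 5⋅√3] × {-65/4, -73/6, 7⋅√2}) ∪ ((-7/9, 5⋅√3) × [-73/6, 5⋅√3))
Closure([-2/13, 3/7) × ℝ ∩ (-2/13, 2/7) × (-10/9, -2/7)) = ({-2/13, 2/7} × [-10/9, -2/7]) ∪ ([-2/13, 2/7] × {-10/9, -2/7}) ∪ ((-2/13, 2/7) × (-10/9, -2/7))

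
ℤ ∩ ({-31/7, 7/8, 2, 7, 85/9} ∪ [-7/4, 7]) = {-1, 0, …, 7}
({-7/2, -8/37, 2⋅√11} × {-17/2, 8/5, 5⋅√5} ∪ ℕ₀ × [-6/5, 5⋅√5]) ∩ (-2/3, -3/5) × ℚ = ∅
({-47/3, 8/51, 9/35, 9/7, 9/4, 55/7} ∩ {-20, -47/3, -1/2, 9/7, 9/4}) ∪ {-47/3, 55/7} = {-47/3, 9/7, 9/4, 55/7}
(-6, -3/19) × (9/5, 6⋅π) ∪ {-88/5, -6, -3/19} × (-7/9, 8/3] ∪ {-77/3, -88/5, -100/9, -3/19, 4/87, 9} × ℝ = ({-77/3, -88/5, -100/9, -3/19, 4/87, 9} × ℝ) ∪ ({-88/5, -6, -3/19} × (-7/9, 8/3]) ∪ ((-6, -3/19) × (9/5, 6⋅π))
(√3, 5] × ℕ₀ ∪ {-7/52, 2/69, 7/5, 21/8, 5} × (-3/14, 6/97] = ((√3, 5] × ℕ₀) ∪ ({-7/52, 2/69, 7/5, 21/8, 5} × (-3/14, 6/97])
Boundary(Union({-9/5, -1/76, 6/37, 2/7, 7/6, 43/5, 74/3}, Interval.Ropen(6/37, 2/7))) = {-9/5, -1/76, 6/37, 2/7, 7/6, 43/5, 74/3}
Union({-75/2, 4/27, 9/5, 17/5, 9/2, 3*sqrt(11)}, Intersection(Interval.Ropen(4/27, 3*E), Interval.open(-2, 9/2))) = Union({-75/2, 3*sqrt(11)}, Interval(4/27, 9/2))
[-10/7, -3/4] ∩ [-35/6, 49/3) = [-10/7, -3/4]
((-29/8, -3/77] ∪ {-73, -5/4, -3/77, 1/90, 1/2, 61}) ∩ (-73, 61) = (-29/8, -3/77] ∪ {1/90, 1/2}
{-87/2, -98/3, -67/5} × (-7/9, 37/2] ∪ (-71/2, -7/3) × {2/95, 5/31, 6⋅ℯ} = ({-87/2, -98/3, -67/5} × (-7/9, 37/2]) ∪ ((-71/2, -7/3) × {2/95, 5/31, 6⋅ℯ})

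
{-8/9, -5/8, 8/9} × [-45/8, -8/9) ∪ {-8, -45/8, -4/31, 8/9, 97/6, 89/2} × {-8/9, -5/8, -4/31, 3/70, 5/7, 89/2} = ({-8/9, -5/8, 8/9} × [-45/8, -8/9)) ∪ ({-8, -45/8, -4/31, 8/9, 97/6, 89/2} × {-8/9, -5/8, -4/31, 3/70, 5/7, 89/2})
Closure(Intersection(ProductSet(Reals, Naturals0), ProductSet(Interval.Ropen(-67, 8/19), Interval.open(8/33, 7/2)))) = ProductSet(Interval(-67, 8/19), Range(1, 4, 1))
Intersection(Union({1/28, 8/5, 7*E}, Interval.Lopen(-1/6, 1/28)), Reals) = Union({8/5, 7*E}, Interval.Lopen(-1/6, 1/28))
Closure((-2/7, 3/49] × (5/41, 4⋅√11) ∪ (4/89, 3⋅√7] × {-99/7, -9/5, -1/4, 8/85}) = ({-2/7, 3/49} × [5/41, 4⋅√11]) ∪ ([-2/7, 3/49] × {5/41, 4⋅√11}) ∪ ((-2/7, 3/49] × (5/41, 4⋅√11)) ∪ ([4/89, 3⋅√7] × {-99/7, -9/5, -1/4, 8/85})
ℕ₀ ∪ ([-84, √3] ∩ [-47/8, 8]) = [-47/8, √3] ∪ ℕ₀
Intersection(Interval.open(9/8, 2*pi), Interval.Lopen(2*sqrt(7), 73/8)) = Interval.open(2*sqrt(7), 2*pi)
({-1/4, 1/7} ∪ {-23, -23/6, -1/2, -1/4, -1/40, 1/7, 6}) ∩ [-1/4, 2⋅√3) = {-1/4, -1/40, 1/7}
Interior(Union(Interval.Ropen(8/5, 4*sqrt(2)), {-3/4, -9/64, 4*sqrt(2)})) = Interval.open(8/5, 4*sqrt(2))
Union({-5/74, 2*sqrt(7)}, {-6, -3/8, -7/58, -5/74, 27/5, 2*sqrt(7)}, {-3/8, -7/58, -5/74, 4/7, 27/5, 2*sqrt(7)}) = {-6, -3/8, -7/58, -5/74, 4/7, 27/5, 2*sqrt(7)}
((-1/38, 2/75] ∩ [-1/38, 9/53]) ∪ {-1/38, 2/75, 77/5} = [-1/38, 2/75] ∪ {77/5}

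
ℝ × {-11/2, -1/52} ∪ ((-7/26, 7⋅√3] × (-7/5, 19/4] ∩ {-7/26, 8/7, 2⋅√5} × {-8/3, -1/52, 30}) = ℝ × {-11/2, -1/52}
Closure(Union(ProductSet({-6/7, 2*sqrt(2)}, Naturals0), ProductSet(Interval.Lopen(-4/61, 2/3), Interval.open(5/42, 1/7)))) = Union(ProductSet({-6/7, 2*sqrt(2)}, Naturals0), ProductSet({-4/61, 2/3}, Interval(5/42, 1/7)), ProductSet(Interval(-4/61, 2/3), {5/42, 1/7}), ProductSet(Interval.Lopen(-4/61, 2/3), Interval.open(5/42, 1/7)))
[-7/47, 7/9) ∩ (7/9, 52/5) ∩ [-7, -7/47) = ∅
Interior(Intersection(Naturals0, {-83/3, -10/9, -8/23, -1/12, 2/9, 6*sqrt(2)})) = EmptySet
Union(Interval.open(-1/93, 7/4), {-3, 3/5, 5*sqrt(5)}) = Union({-3, 5*sqrt(5)}, Interval.open(-1/93, 7/4))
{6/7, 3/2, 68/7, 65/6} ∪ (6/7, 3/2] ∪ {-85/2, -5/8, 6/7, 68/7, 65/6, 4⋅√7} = {-85/2, -5/8, 68/7, 65/6, 4⋅√7} ∪ [6/7, 3/2]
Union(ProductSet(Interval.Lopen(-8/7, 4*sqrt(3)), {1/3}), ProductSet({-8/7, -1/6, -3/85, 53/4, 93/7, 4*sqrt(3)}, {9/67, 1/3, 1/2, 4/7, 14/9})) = Union(ProductSet({-8/7, -1/6, -3/85, 53/4, 93/7, 4*sqrt(3)}, {9/67, 1/3, 1/2, 4/7, 14/9}), ProductSet(Interval.Lopen(-8/7, 4*sqrt(3)), {1/3}))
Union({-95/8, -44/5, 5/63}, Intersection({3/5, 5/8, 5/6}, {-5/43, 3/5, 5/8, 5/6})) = {-95/8, -44/5, 5/63, 3/5, 5/8, 5/6}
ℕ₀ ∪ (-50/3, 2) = (-50/3, 2] ∪ ℕ₀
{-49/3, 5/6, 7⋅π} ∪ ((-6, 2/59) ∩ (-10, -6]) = {-49/3, 5/6, 7⋅π}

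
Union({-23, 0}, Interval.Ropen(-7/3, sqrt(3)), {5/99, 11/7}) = Union({-23}, Interval.Ropen(-7/3, sqrt(3)))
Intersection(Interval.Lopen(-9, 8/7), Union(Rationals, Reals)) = Interval.Lopen(-9, 8/7)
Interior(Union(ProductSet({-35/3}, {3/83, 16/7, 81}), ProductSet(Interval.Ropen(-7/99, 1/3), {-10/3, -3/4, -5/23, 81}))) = EmptySet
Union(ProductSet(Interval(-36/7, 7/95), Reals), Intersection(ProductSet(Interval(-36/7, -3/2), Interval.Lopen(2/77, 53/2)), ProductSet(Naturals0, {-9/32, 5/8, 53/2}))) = ProductSet(Interval(-36/7, 7/95), Reals)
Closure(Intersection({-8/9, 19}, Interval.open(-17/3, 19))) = {-8/9}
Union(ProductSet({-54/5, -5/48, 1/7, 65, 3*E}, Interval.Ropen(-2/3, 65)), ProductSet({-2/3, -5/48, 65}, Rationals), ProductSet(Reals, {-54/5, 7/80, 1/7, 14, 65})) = Union(ProductSet({-2/3, -5/48, 65}, Rationals), ProductSet({-54/5, -5/48, 1/7, 65, 3*E}, Interval.Ropen(-2/3, 65)), ProductSet(Reals, {-54/5, 7/80, 1/7, 14, 65}))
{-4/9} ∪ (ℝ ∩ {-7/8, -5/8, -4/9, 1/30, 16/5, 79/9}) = {-7/8, -5/8, -4/9, 1/30, 16/5, 79/9}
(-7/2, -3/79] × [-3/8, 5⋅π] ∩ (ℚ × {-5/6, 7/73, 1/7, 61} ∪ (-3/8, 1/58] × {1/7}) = ((-3/8, -3/79] × {1/7}) ∪ ((ℚ ∩ (-7/2, -3/79]) × {7/73, 1/7})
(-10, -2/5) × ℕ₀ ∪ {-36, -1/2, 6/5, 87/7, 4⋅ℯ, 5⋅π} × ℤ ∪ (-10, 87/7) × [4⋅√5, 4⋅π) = ((-10, -2/5) × ℕ₀) ∪ ({-36, -1/2, 6/5, 87/7, 4⋅ℯ, 5⋅π} × ℤ) ∪ ((-10, 87/7) × [4⋅√5, 4⋅π))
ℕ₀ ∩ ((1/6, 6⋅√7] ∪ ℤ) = ℕ₀ ∪ {1, 2, …, 15}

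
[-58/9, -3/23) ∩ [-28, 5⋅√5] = [-58/9, -3/23)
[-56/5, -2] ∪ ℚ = ℚ ∪ [-56/5, -2]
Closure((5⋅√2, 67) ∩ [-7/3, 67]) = [5⋅√2, 67]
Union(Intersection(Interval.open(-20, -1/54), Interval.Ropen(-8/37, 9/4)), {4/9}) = Union({4/9}, Interval.Ropen(-8/37, -1/54))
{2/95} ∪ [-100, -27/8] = [-100, -27/8] ∪ {2/95}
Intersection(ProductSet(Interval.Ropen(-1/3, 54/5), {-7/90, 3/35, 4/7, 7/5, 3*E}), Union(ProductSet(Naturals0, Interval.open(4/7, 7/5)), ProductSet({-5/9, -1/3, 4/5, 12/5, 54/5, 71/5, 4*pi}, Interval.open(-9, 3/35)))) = ProductSet({-1/3, 4/5, 12/5}, {-7/90})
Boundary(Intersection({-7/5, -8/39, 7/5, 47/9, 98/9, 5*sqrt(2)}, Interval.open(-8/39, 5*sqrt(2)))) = {7/5, 47/9}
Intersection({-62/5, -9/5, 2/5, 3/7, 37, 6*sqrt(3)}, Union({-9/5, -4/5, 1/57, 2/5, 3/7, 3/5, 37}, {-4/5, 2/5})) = {-9/5, 2/5, 3/7, 37}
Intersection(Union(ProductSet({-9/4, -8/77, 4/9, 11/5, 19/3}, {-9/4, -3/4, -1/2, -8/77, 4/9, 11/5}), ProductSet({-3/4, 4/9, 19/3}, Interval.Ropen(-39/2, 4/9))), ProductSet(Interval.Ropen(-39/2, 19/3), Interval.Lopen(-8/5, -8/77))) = Union(ProductSet({-3/4, 4/9}, Interval.Lopen(-8/5, -8/77)), ProductSet({-9/4, -8/77, 4/9, 11/5}, {-3/4, -1/2, -8/77}))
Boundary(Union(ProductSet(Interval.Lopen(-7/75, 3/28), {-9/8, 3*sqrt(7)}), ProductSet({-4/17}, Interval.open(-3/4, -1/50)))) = Union(ProductSet({-4/17}, Interval(-3/4, -1/50)), ProductSet(Interval(-7/75, 3/28), {-9/8, 3*sqrt(7)}))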